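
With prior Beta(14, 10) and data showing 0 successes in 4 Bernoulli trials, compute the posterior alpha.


Conjugate update: alpha_posterior = alpha_prior + k
= 14 + 0 = 14

14


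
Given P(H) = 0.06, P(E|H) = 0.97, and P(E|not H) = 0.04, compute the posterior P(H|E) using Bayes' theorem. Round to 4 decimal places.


By Bayes' theorem: P(H|E) = P(E|H)*P(H) / P(E)
P(E) = P(E|H)*P(H) + P(E|not H)*P(not H)
P(E) = 0.97*0.06 + 0.04*0.94 = 0.0958
P(H|E) = 0.97*0.06 / 0.0958 = 0.6075

0.6075


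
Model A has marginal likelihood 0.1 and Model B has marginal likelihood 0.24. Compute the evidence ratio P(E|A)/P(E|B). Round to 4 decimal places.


Evidence ratio = P(E|A) / P(E|B)
= 0.1 / 0.24
= 0.4167

0.4167


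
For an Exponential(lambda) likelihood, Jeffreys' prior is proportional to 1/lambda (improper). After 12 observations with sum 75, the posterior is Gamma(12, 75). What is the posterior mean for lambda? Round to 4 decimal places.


Posterior = Gamma(n, sum_x) = Gamma(12, 75)
Posterior mean = shape/rate = 12/75
= 0.16

0.16


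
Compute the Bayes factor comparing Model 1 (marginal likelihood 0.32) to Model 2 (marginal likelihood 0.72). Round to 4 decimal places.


BF12 = marginal likelihood of M1 / marginal likelihood of M2
= 0.32/0.72
= 0.4444

0.4444


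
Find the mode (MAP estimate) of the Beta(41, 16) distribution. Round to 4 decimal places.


For Beta(a,b) with a,b > 1:
Mode = (a-1)/(a+b-2) = (41-1)/(57-2)
= 40/55 = 0.7273

0.7273


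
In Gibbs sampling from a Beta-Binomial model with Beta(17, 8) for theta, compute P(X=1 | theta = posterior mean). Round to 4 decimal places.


Posterior mean = alpha/(alpha+beta) = 17/25 = 0.68
P(X=1|theta=mean) = theta = 0.68

0.68


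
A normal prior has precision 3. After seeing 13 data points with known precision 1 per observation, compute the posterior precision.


In the conjugate normal model, precisions add:
tau_posterior = tau_prior + n * tau_data
= 3 + 13*1 = 16

16


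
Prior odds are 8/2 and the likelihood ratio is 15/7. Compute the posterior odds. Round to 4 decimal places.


Posterior odds = prior odds * likelihood ratio
= (8/2) * (15/7)
= 120 / 14
= 8.5714

8.5714


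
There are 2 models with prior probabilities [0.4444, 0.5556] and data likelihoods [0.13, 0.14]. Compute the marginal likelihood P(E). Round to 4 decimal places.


P(E) = sum over models of P(M_i) * P(E|M_i)
= 0.4444*0.13 + 0.5556*0.14
= 0.1356

0.1356


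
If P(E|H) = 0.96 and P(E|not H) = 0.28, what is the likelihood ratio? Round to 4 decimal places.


Likelihood ratio = P(E|H) / P(E|not H)
= 0.96 / 0.28
= 3.4286

3.4286


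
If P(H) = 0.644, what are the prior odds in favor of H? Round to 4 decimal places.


Prior odds = P(H) / (1 - P(H))
= 0.644 / 0.356
= 1.809

1.809


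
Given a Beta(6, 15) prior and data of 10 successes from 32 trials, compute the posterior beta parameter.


Number of failures = 32 - 10 = 22
Posterior beta = 15 + 22 = 37

37


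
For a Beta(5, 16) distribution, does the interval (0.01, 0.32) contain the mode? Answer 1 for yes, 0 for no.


Mode of Beta(a,b) = (a-1)/(a+b-2)
= (5-1)/(5+16-2) = 0.2105
Check: 0.01 <= 0.2105 <= 0.32?
Result: 1

1


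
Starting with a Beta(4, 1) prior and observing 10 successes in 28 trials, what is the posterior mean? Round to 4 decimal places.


Posterior parameters: alpha = 4 + 10 = 14
beta = 1 + 18 = 19
Posterior mean = alpha / (alpha + beta) = 14 / 33
= 0.4242

0.4242


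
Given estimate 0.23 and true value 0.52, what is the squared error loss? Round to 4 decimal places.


Squared error = (estimate - true)^2
Difference = -0.29
Loss = -0.29^2 = 0.0841

0.0841


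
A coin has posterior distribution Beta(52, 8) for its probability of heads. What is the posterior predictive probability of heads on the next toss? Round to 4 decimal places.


Posterior predictive = E[theta] = alpha/(alpha+beta)
= 52/60
= 0.8667

0.8667


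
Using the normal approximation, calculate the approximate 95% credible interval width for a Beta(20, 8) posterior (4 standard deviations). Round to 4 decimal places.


Var(Beta) = 20*8/(28^2 * 29) = 0.007
SD = 0.0839
Width ~ 4*SD = 0.3356

0.3356


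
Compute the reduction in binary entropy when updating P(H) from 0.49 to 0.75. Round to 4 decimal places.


H_before = -p*log2(p) - (1-p)*log2(1-p) for p=0.49: 0.9997
H_after for p=0.75: 0.8113
Reduction = 0.9997 - 0.8113 = 0.1884

0.1884


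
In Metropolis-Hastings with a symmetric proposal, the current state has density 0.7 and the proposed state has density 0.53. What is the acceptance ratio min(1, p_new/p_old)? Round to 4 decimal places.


Ratio = p_new / p_old = 0.53 / 0.7 = 0.7571
Acceptance = min(1, 0.7571) = 0.7571

0.7571


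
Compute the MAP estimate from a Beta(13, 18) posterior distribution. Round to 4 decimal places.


MAP = mode of Beta distribution
= (alpha - 1)/(alpha + beta - 2)
= (13-1)/(13+18-2)
= 12/29 = 0.4138

0.4138


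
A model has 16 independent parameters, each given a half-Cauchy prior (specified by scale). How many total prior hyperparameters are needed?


Each half-Cauchy prior needs 1 hyperparameter (scale).
Total = 1 * 16 = 16

16


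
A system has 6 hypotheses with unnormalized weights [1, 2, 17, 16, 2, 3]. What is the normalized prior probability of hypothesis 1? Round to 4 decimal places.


The normalized prior is the weight divided by the total.
Total weight = 41
P(H1) = 1 / 41 = 0.0244

0.0244


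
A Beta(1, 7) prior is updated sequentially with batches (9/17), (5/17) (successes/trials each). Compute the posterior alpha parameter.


Sequential conjugate updating is equivalent to a single batch update.
Total successes across all batches = 14
alpha_posterior = alpha_prior + total_successes = 1 + 14
= 15

15


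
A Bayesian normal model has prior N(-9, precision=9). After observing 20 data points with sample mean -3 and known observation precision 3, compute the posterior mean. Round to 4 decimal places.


Posterior mean = (prior_precision * prior_mean + n * data_precision * data_mean) / (prior_precision + n * data_precision)
Numerator = 9*-9 + 20*3*-3 = -261
Denominator = 9 + 20*3 = 69
Posterior mean = -3.7826

-3.7826


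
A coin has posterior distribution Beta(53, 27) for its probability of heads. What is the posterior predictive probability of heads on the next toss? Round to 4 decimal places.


Posterior predictive = E[theta] = alpha/(alpha+beta)
= 53/80
= 0.6625

0.6625


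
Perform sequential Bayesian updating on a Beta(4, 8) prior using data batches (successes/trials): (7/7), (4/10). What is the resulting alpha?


Accumulate successes: 11
Posterior alpha = prior alpha + sum of successes
= 4 + 11 = 15

15


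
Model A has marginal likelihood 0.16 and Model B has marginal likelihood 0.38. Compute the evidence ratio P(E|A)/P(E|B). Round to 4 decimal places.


Evidence ratio = P(E|A) / P(E|B)
= 0.16 / 0.38
= 0.4211

0.4211


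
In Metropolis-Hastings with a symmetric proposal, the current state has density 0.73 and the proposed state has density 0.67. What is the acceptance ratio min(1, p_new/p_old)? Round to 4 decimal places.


Ratio = p_new / p_old = 0.67 / 0.73 = 0.9178
Acceptance = min(1, 0.9178) = 0.9178

0.9178


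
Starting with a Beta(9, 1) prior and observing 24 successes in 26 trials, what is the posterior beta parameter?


Posterior beta = prior beta + failures
Failures = 26 - 24 = 2
beta_post = 1 + 2 = 3

3


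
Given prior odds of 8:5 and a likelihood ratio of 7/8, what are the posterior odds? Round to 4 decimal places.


Posterior odds = prior odds * LR
Prior odds = 8/5 = 1.6
LR = 7/8 = 0.875
Posterior odds = 1.6 * 0.875 = 1.4

1.4


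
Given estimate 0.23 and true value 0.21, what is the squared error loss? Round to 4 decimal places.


Squared error = (estimate - true)^2
Difference = 0.02
Loss = 0.02^2 = 0.0004

0.0004


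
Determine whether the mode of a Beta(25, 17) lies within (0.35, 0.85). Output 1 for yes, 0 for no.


First find the mode: (a-1)/(a+b-2) = 0.6
Is 0.6 in (0.35, 0.85)? 1

1


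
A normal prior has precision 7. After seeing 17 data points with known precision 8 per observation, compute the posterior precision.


In the conjugate normal model, precisions add:
tau_posterior = tau_prior + n * tau_data
= 7 + 17*8 = 143

143


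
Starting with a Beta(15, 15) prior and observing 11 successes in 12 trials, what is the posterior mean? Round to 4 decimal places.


Posterior parameters: alpha = 15 + 11 = 26
beta = 15 + 1 = 16
Posterior mean = alpha / (alpha + beta) = 26 / 42
= 0.619

0.619


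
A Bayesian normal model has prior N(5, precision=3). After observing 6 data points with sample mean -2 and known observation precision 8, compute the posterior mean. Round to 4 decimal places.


Posterior mean = (prior_precision * prior_mean + n * data_precision * data_mean) / (prior_precision + n * data_precision)
Numerator = 3*5 + 6*8*-2 = -81
Denominator = 3 + 6*8 = 51
Posterior mean = -1.5882

-1.5882


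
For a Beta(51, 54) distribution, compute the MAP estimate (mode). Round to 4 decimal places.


MAP = mode = (a-1)/(a+b-2)
= (51-1)/(51+54-2)
= 50/103 = 0.4854

0.4854


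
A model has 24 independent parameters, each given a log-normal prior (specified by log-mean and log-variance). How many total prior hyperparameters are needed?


Each log-normal prior needs 2 hyperparameters (log-mean and log-variance).
Total = 2 * 24 = 48

48


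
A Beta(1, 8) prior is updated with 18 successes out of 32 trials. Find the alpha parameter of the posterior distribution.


In the Beta-Binomial conjugate update:
alpha_post = alpha_prior + successes
= 1 + 18
= 19

19


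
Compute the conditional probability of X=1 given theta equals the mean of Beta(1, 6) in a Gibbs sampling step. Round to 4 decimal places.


Mean of Beta(1, 6) = 0.1429
P(X=1 | theta=0.1429) = 0.1429

0.1429


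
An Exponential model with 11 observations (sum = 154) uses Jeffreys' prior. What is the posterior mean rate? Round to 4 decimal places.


Posterior Gamma(11, 154)
E[lambda] = 11/154 = 0.0714

0.0714


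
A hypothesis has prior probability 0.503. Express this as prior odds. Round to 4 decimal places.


Odds = P(H) / P(not H) = 0.503 / 0.497
= 1.0121

1.0121


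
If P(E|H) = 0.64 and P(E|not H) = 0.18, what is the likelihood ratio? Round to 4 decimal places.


Likelihood ratio = P(E|H) / P(E|not H)
= 0.64 / 0.18
= 3.5556

3.5556


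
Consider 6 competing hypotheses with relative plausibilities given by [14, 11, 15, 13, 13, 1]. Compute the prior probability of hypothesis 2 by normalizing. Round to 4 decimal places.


Sum of weights = 14 + 11 + 15 + 13 + 13 + 1 = 67
Normalized prior for H2 = 11 / 67
= 0.1642

0.1642


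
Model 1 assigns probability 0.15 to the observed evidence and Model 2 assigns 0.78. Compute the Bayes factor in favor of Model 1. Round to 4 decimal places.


BF = P(data|M1) / P(data|M2)
= 0.15 / 0.78 = 0.1923

0.1923


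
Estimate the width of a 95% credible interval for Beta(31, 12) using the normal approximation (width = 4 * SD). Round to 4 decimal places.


For Beta(a,b): Var = ab/((a+b)^2(a+b+1))
Var = 0.0046, SD = 0.0676
Approximate 95% CI width = 4 * 0.0676 = 0.2705

0.2705


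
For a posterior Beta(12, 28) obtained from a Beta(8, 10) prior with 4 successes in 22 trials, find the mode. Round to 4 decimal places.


Mode = (alpha - 1) / (alpha + beta - 2)
= 11 / 38
= 0.2895

0.2895


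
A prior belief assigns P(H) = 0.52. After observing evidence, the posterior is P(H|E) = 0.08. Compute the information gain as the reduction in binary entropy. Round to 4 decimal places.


H(prior) = -0.52*log2(0.52) - 0.48*log2(0.48)
= 0.9988
H(post) = -0.08*log2(0.08) - 0.92*log2(0.92)
= 0.4022
IG = 0.9988 - 0.4022 = 0.5967

0.5967


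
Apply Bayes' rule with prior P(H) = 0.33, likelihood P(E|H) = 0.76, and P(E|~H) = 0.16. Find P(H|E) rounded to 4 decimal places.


Step 1: Compute marginal P(E) = P(E|H)P(H) + P(E|~H)P(~H)
= 0.76*0.33 + 0.16*0.67 = 0.358
Step 2: P(H|E) = P(E|H)P(H)/P(E) = 0.2508/0.358
= 0.7006

0.7006


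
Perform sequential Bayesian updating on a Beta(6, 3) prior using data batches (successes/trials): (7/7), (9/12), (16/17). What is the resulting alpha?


Accumulate successes: 32
Posterior alpha = prior alpha + sum of successes
= 6 + 32 = 38

38


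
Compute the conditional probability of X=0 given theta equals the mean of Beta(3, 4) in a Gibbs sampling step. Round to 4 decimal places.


Mean of Beta(3, 4) = 0.4286
P(X=0 | theta=0.4286) = 0.5714

0.5714


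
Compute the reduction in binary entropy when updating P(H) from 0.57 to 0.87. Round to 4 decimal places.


H_before = -p*log2(p) - (1-p)*log2(1-p) for p=0.57: 0.9858
H_after for p=0.87: 0.5574
Reduction = 0.9858 - 0.5574 = 0.4284

0.4284


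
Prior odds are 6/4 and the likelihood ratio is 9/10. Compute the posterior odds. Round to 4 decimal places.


Posterior odds = prior odds * likelihood ratio
= (6/4) * (9/10)
= 54 / 40
= 1.35

1.35


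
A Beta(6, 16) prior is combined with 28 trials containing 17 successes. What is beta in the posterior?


In conjugate updating:
beta_posterior = beta_prior + (n - k)
= 16 + (28 - 17)
= 16 + 11 = 27

27


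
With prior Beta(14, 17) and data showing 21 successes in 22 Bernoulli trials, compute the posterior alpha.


Conjugate update: alpha_posterior = alpha_prior + k
= 14 + 21 = 35

35


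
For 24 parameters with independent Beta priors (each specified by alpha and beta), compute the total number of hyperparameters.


A Beta prior has 2 hyperparameters per parameter.
Total = 24 * 2 = 48

48


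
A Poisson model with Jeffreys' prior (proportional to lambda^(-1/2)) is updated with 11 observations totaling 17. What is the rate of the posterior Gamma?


Posterior = Gamma(0.5 + S, n)
= Gamma(0.5 + 17, 11)
Posterior rate = 0 + n = 11

11.0


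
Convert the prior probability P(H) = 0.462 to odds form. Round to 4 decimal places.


P(not H) = 1 - 0.462 = 0.538
Odds = 0.462 / 0.538 = 0.8587

0.8587


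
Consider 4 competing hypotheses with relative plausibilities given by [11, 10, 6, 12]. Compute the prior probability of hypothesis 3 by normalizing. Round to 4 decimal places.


Sum of weights = 11 + 10 + 6 + 12 = 39
Normalized prior for H3 = 6 / 39
= 0.1538

0.1538


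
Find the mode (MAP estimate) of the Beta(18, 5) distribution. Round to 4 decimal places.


For Beta(a,b) with a,b > 1:
Mode = (a-1)/(a+b-2) = (18-1)/(23-2)
= 17/21 = 0.8095

0.8095


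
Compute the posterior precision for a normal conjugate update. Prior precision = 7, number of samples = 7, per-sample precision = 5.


tau_post = tau_0 + n * tau
= 7 + 7 * 5 = 42

42


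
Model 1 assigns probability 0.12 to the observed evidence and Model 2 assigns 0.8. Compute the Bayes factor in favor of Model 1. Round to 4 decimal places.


BF = P(data|M1) / P(data|M2)
= 0.12 / 0.8 = 0.15

0.15


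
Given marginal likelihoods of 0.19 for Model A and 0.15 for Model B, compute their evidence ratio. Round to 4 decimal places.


Ratio = ML(A) / ML(B) = 0.19/0.15
= 1.2667

1.2667


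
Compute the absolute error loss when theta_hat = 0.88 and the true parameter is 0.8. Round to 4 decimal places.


L = |theta_hat - theta_true|
= |0.88 - 0.8| = 0.08

0.08


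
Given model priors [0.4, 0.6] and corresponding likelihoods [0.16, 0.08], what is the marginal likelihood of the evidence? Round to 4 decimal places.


P(E) = sum_i P(M_i) P(E|M_i)
= 0.064 + 0.048
= 0.112

0.112


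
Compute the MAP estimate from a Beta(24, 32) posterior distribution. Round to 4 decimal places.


MAP = mode of Beta distribution
= (alpha - 1)/(alpha + beta - 2)
= (24-1)/(24+32-2)
= 23/54 = 0.4259

0.4259


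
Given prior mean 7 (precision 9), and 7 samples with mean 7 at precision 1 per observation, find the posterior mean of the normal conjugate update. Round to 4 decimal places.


The posterior mean is a precision-weighted average of prior and data.
Post. prec. = 9 + 7 = 16
Post. mean = (63 + 49)/16 = 112/16 = 7.0

7.0


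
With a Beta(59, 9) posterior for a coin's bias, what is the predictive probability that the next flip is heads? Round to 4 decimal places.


The predictive probability equals the posterior mean.
P(next = heads) = alpha / (alpha + beta)
= 59 / 68 = 0.8676

0.8676


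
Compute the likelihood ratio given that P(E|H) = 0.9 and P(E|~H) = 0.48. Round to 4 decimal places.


LR = P(E|H) / P(E|~H)
= 0.9 / 0.48 = 1.875

1.875


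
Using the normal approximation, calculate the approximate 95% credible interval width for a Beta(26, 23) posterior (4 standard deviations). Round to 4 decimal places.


Var(Beta) = 26*23/(49^2 * 50) = 0.005
SD = 0.0706
Width ~ 4*SD = 0.2823

0.2823


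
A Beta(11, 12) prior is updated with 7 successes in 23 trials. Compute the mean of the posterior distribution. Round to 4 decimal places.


After update: Beta(18, 28)
Mean = 18 / (18 + 28) = 18 / 46
= 0.3913

0.3913


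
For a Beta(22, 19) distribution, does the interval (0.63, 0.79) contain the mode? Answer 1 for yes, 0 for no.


Mode of Beta(a,b) = (a-1)/(a+b-2)
= (22-1)/(22+19-2) = 0.5385
Check: 0.63 <= 0.5385 <= 0.79?
Result: 0

0


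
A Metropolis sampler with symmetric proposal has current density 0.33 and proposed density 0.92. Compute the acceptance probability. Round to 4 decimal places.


For symmetric proposals, acceptance = min(1, pi(x*)/pi(x))
= min(1, 0.92/0.33)
= min(1, 2.7879) = 1.0

1.0


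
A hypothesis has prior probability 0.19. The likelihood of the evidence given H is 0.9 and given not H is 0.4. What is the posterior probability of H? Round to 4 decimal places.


Using Bayes' theorem:
P(E) = 0.19 * 0.9 + 0.81 * 0.4
P(E) = 0.495
P(H|E) = (0.19 * 0.9) / 0.495 = 0.3455

0.3455


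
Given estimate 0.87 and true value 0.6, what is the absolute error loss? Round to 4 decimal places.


Absolute error = |estimate - true|
= |0.27| = 0.27

0.27


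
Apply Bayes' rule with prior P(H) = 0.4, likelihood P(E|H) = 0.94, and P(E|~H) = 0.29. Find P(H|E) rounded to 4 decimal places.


Step 1: Compute marginal P(E) = P(E|H)P(H) + P(E|~H)P(~H)
= 0.94*0.4 + 0.29*0.6 = 0.55
Step 2: P(H|E) = P(E|H)P(H)/P(E) = 0.376/0.55
= 0.6836

0.6836


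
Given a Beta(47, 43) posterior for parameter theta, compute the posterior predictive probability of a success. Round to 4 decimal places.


For a Beta-Bernoulli model, the predictive probability is the mean:
P(success) = 47/(47+43) = 47/90 = 0.5222

0.5222


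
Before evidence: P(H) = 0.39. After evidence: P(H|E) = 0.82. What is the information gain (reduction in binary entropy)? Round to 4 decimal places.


Prior entropy = 0.9648
Posterior entropy = 0.6801
Information gain = 0.9648 - 0.6801 = 0.2847

0.2847


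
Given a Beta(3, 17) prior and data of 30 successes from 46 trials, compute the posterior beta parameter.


Number of failures = 46 - 30 = 16
Posterior beta = 17 + 16 = 33

33


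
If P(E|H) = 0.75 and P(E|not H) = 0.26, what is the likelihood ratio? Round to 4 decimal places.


Likelihood ratio = P(E|H) / P(E|not H)
= 0.75 / 0.26
= 2.8846

2.8846


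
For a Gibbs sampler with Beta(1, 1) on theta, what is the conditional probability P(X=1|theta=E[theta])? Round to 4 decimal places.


E[theta] = 1/(1+1) = 0.5
P(X=1|theta) = theta = 0.5

0.5


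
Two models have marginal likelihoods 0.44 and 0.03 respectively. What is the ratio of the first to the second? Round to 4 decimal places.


Evidence ratio = 0.44 / 0.03
= 14.6667

14.6667


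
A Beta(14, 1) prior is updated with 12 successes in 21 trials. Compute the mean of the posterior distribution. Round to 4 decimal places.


After update: Beta(26, 10)
Mean = 26 / (26 + 10) = 26 / 36
= 0.7222

0.7222


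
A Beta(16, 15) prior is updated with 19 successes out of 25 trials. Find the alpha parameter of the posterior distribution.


In the Beta-Binomial conjugate update:
alpha_post = alpha_prior + successes
= 16 + 19
= 35

35


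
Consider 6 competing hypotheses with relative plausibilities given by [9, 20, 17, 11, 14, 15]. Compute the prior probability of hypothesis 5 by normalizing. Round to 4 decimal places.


Sum of weights = 9 + 20 + 17 + 11 + 14 + 15 = 86
Normalized prior for H5 = 14 / 86
= 0.1628

0.1628


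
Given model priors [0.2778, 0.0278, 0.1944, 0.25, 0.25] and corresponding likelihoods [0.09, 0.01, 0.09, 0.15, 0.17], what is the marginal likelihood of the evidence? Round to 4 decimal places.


P(E) = sum_i P(M_i) P(E|M_i)
= 0.025 + 0.0003 + 0.0175 + 0.0375 + 0.0425
= 0.1228

0.1228


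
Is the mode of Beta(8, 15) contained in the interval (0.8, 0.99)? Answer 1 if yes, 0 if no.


Mode = (a-1)/(a+b-2) = 7/21 = 0.3333
Interval: (0.8, 0.99)
Contains mode? 0

0


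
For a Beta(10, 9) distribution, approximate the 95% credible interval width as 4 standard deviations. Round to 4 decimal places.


Variance of Beta(a,b) = ab / ((a+b)^2 * (a+b+1))
= 10*9 / ((19)^2 * 20)
= 0.0125
SD = sqrt(0.0125) = 0.1116
Width = 4 * SD = 0.4466

0.4466


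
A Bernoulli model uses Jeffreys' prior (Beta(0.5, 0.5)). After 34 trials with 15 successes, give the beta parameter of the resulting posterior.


Posterior = Beta(prior_alpha + successes, prior_beta + failures)
= Beta(0.5 + 15, 0.5 + 19)
Posterior beta = 0.5 + (n - k) = 0.5 + 19 = 19.5

19.5


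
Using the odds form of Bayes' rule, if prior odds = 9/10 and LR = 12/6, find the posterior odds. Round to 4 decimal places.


Bayes' rule in odds form: posterior odds = prior odds * LR
= (9 * 12) / (10 * 6)
= 108/60 = 1.8

1.8


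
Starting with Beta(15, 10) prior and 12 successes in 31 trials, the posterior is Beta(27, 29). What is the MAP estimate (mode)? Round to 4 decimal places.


The mode of Beta(a, b) when a > 1 and b > 1 is (a-1)/(a+b-2)
= (27 - 1) / (27 + 29 - 2)
= 26 / 54
= 0.4815

0.4815


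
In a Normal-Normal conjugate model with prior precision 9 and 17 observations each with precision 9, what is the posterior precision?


Posterior precision = prior precision + n * observation precision
= 9 + 17 * 9
= 9 + 153 = 162

162


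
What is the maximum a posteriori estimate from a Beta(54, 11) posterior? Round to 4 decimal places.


The MAP estimate equals the mode of the distribution.
Mode of Beta(a,b) = (a-1)/(a+b-2)
= 53/63
= 0.8413

0.8413


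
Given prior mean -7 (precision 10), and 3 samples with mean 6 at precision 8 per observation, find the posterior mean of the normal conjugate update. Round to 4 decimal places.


The posterior mean is a precision-weighted average of prior and data.
Post. prec. = 10 + 24 = 34
Post. mean = (-70 + 144)/34 = 74/34 = 2.1765

2.1765


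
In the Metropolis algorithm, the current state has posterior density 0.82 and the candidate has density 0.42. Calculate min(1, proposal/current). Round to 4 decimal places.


Ratio = 0.42/0.82 = 0.5122
Acceptance probability = min(1, 0.5122)
= 0.5122

0.5122


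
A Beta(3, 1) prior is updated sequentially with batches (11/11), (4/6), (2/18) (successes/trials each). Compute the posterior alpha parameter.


Sequential conjugate updating is equivalent to a single batch update.
Total successes across all batches = 17
alpha_posterior = alpha_prior + total_successes = 3 + 17
= 20

20


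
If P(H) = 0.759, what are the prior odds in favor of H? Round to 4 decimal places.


Prior odds = P(H) / (1 - P(H))
= 0.759 / 0.241
= 3.1494

3.1494


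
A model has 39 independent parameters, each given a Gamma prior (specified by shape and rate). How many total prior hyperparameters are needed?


Each Gamma prior needs 2 hyperparameters (shape and rate).
Total = 2 * 39 = 78

78


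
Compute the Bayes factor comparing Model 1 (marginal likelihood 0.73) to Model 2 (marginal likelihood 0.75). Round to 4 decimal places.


BF12 = marginal likelihood of M1 / marginal likelihood of M2
= 0.73/0.75
= 0.9733

0.9733


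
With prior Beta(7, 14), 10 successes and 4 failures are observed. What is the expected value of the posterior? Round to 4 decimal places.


Posterior = Beta(17, 18)
E[theta] = alpha/(alpha+beta)
= 17/35 = 0.4857

0.4857


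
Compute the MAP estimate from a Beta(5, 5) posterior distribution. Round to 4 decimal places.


MAP = mode of Beta distribution
= (alpha - 1)/(alpha + beta - 2)
= (5-1)/(5+5-2)
= 4/8 = 0.5

0.5


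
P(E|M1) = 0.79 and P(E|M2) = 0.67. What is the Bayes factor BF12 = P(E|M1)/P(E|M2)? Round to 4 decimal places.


Bayes factor BF12 = P(E|M1) / P(E|M2)
= 0.79 / 0.67
= 1.1791

1.1791


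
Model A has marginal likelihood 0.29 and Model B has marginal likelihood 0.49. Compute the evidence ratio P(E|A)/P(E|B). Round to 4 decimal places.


Evidence ratio = P(E|A) / P(E|B)
= 0.29 / 0.49
= 0.5918

0.5918


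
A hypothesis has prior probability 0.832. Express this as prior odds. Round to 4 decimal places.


Odds = P(H) / P(not H) = 0.832 / 0.168
= 4.9524

4.9524


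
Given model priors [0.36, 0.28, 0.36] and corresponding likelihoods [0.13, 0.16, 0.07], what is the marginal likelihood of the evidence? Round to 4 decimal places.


P(E) = sum_i P(M_i) P(E|M_i)
= 0.0468 + 0.0448 + 0.0252
= 0.1168

0.1168


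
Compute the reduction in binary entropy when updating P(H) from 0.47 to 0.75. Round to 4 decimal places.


H_before = -p*log2(p) - (1-p)*log2(1-p) for p=0.47: 0.9974
H_after for p=0.75: 0.8113
Reduction = 0.9974 - 0.8113 = 0.1861

0.1861


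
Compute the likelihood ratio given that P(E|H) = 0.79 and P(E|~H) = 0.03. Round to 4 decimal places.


LR = P(E|H) / P(E|~H)
= 0.79 / 0.03 = 26.3333

26.3333


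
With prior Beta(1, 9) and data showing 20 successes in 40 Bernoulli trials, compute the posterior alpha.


Conjugate update: alpha_posterior = alpha_prior + k
= 1 + 20 = 21

21


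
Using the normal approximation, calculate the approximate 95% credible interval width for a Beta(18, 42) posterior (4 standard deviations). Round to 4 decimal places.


Var(Beta) = 18*42/(60^2 * 61) = 0.0034
SD = 0.0587
Width ~ 4*SD = 0.2347

0.2347


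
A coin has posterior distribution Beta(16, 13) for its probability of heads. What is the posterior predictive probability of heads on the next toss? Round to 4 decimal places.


Posterior predictive = E[theta] = alpha/(alpha+beta)
= 16/29
= 0.5517

0.5517


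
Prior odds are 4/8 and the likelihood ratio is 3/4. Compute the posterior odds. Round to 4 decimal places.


Posterior odds = prior odds * likelihood ratio
= (4/8) * (3/4)
= 12 / 32
= 0.375

0.375


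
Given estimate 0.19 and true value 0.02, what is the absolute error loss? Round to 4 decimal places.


Absolute error = |estimate - true|
= |0.17| = 0.17

0.17


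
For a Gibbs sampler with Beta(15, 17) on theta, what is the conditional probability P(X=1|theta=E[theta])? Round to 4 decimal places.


E[theta] = 15/(15+17) = 0.4688
P(X=1|theta) = theta = 0.4688

0.4688


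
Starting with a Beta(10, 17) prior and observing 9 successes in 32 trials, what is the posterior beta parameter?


Posterior beta = prior beta + failures
Failures = 32 - 9 = 23
beta_post = 17 + 23 = 40

40


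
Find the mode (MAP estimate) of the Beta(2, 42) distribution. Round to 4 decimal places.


For Beta(a,b) with a,b > 1:
Mode = (a-1)/(a+b-2) = (2-1)/(44-2)
= 1/42 = 0.0238

0.0238


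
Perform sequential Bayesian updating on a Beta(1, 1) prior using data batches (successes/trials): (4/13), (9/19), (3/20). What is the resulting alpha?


Accumulate successes: 16
Posterior alpha = prior alpha + sum of successes
= 1 + 16 = 17

17


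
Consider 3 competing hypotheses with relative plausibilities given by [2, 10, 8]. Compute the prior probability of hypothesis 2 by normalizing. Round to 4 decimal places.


Sum of weights = 2 + 10 + 8 = 20
Normalized prior for H2 = 10 / 20
= 0.5

0.5


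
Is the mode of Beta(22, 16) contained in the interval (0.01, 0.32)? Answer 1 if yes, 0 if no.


Mode = (a-1)/(a+b-2) = 21/36 = 0.5833
Interval: (0.01, 0.32)
Contains mode? 0

0


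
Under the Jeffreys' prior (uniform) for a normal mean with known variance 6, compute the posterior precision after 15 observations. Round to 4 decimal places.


Prior precision = 0 (flat prior).
Post. prec. = 0 + n/var = 15/6 = 2.5

2.5


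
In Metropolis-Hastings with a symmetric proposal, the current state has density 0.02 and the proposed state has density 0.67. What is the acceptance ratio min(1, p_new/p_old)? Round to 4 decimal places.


Ratio = p_new / p_old = 0.67 / 0.02 = 33.5
Acceptance = min(1, 33.5) = 1.0

1.0


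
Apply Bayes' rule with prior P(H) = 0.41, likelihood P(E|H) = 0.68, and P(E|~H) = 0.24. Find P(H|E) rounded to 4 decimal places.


Step 1: Compute marginal P(E) = P(E|H)P(H) + P(E|~H)P(~H)
= 0.68*0.41 + 0.24*0.59 = 0.4204
Step 2: P(H|E) = P(E|H)P(H)/P(E) = 0.2788/0.4204
= 0.6632

0.6632


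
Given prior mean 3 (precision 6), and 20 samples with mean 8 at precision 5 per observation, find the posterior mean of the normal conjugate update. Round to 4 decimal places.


The posterior mean is a precision-weighted average of prior and data.
Post. prec. = 6 + 100 = 106
Post. mean = (18 + 800)/106 = 818/106 = 7.717

7.717


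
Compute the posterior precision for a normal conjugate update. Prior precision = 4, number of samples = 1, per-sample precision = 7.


tau_post = tau_0 + n * tau
= 4 + 1 * 7 = 11

11


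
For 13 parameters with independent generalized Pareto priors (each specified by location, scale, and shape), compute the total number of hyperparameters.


A generalized Pareto prior has 3 hyperparameters per parameter.
Total = 13 * 3 = 39

39


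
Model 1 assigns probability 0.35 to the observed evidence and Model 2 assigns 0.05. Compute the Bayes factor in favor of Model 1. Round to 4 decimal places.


BF = P(data|M1) / P(data|M2)
= 0.35 / 0.05 = 7.0

7.0


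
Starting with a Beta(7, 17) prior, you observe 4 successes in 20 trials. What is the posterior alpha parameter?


For a Beta-Binomial conjugate model:
Posterior alpha = prior alpha + number of successes
= 7 + 4 = 11

11


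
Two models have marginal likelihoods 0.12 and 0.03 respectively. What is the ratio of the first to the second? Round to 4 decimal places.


Evidence ratio = 0.12 / 0.03
= 4.0

4.0


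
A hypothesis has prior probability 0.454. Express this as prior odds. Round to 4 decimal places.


Odds = P(H) / P(not H) = 0.454 / 0.546
= 0.8315

0.8315


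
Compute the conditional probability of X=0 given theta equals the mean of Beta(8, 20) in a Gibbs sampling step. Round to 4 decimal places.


Mean of Beta(8, 20) = 0.2857
P(X=0 | theta=0.2857) = 0.7143

0.7143


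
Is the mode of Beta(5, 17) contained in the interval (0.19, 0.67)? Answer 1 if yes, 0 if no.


Mode = (a-1)/(a+b-2) = 4/20 = 0.2
Interval: (0.19, 0.67)
Contains mode? 1

1


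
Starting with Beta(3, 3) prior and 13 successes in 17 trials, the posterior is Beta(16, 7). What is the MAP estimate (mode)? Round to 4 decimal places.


The mode of Beta(a, b) when a > 1 and b > 1 is (a-1)/(a+b-2)
= (16 - 1) / (16 + 7 - 2)
= 15 / 21
= 0.7143

0.7143


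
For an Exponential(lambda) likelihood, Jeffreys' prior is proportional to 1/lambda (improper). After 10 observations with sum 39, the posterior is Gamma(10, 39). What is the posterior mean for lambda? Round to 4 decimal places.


Posterior = Gamma(n, sum_x) = Gamma(10, 39)
Posterior mean = shape/rate = 10/39
= 0.2564

0.2564


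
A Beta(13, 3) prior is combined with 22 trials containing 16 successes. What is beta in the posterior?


In conjugate updating:
beta_posterior = beta_prior + (n - k)
= 3 + (22 - 16)
= 3 + 6 = 9

9


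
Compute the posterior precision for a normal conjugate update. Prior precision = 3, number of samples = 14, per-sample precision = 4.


tau_post = tau_0 + n * tau
= 3 + 14 * 4 = 59

59


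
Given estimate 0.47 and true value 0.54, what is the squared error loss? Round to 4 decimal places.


Squared error = (estimate - true)^2
Difference = -0.07
Loss = -0.07^2 = 0.0049

0.0049


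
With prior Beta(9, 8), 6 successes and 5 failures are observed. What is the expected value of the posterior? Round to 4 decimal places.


Posterior = Beta(15, 13)
E[theta] = alpha/(alpha+beta)
= 15/28 = 0.5357

0.5357


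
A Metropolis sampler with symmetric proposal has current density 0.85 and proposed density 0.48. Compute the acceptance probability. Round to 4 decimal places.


For symmetric proposals, acceptance = min(1, pi(x*)/pi(x))
= min(1, 0.48/0.85)
= min(1, 0.5647) = 0.5647

0.5647


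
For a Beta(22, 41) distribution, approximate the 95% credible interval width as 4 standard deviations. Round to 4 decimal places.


Variance of Beta(a,b) = ab / ((a+b)^2 * (a+b+1))
= 22*41 / ((63)^2 * 64)
= 0.0036
SD = sqrt(0.0036) = 0.0596
Width = 4 * SD = 0.2384

0.2384


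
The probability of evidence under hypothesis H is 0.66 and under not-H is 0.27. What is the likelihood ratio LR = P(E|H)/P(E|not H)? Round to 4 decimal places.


LR = 0.66 / 0.27
= 2.4444

2.4444


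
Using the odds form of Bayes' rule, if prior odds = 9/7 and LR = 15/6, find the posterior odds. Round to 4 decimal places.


Bayes' rule in odds form: posterior odds = prior odds * LR
= (9 * 15) / (7 * 6)
= 135/42 = 3.2143

3.2143


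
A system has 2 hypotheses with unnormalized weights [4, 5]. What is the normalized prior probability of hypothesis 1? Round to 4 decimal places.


The normalized prior is the weight divided by the total.
Total weight = 9
P(H1) = 4 / 9 = 0.4444

0.4444


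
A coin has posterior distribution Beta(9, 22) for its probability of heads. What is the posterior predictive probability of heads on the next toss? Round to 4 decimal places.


Posterior predictive = E[theta] = alpha/(alpha+beta)
= 9/31
= 0.2903

0.2903


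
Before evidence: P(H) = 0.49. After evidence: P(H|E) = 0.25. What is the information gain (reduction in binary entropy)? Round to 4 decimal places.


Prior entropy = 0.9997
Posterior entropy = 0.8113
Information gain = 0.9997 - 0.8113 = 0.1884

0.1884


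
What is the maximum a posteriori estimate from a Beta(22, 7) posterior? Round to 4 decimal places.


The MAP estimate equals the mode of the distribution.
Mode of Beta(a,b) = (a-1)/(a+b-2)
= 21/27
= 0.7778

0.7778


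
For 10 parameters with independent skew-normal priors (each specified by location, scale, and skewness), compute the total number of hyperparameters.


A skew-normal prior has 3 hyperparameters per parameter.
Total = 10 * 3 = 30

30


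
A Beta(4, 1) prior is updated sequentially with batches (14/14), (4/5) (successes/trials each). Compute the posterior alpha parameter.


Sequential conjugate updating is equivalent to a single batch update.
Total successes across all batches = 18
alpha_posterior = alpha_prior + total_successes = 4 + 18
= 22

22


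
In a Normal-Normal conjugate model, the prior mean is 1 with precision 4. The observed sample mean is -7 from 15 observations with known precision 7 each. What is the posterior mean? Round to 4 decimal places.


Posterior precision = tau0 + n*tau = 4 + 15*7 = 109
Posterior mean = (tau0*mu0 + n*tau*xbar) / posterior_precision
= (4*1 + 15*7*-7) / 109
= -731 / 109 = -6.7064

-6.7064


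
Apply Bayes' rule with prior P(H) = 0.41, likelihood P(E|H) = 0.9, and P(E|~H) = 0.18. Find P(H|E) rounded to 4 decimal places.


Step 1: Compute marginal P(E) = P(E|H)P(H) + P(E|~H)P(~H)
= 0.9*0.41 + 0.18*0.59 = 0.4752
Step 2: P(H|E) = P(E|H)P(H)/P(E) = 0.369/0.4752
= 0.7765

0.7765


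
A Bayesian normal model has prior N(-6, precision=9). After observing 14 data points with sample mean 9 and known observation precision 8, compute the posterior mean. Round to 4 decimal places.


Posterior mean = (prior_precision * prior_mean + n * data_precision * data_mean) / (prior_precision + n * data_precision)
Numerator = 9*-6 + 14*8*9 = 954
Denominator = 9 + 14*8 = 121
Posterior mean = 7.8843

7.8843


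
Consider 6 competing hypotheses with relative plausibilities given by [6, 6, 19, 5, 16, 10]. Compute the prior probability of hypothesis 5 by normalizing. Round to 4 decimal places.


Sum of weights = 6 + 6 + 19 + 5 + 16 + 10 = 62
Normalized prior for H5 = 16 / 62
= 0.2581

0.2581


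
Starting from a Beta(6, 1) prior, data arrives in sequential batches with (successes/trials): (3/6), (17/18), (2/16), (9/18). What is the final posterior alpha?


In sequential Bayesian updating, we sum all successes.
Total successes = 31
Final alpha = 6 + 31 = 37

37


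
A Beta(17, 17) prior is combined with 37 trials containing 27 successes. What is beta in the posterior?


In conjugate updating:
beta_posterior = beta_prior + (n - k)
= 17 + (37 - 27)
= 17 + 10 = 27

27


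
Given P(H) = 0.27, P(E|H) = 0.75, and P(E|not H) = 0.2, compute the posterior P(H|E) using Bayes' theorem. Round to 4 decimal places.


By Bayes' theorem: P(H|E) = P(E|H)*P(H) / P(E)
P(E) = P(E|H)*P(H) + P(E|not H)*P(not H)
P(E) = 0.75*0.27 + 0.2*0.73 = 0.3485
P(H|E) = 0.75*0.27 / 0.3485 = 0.5811

0.5811


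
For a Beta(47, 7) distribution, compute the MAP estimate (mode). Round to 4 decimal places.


MAP = mode = (a-1)/(a+b-2)
= (47-1)/(47+7-2)
= 46/52 = 0.8846

0.8846


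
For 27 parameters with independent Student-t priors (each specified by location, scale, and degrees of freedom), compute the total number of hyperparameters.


A Student-t prior has 3 hyperparameters per parameter.
Total = 27 * 3 = 81

81


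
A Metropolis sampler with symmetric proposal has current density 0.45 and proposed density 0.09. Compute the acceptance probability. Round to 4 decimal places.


For symmetric proposals, acceptance = min(1, pi(x*)/pi(x))
= min(1, 0.09/0.45)
= min(1, 0.2) = 0.2

0.2


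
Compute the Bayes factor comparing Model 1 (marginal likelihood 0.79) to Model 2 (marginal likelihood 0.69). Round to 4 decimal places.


BF12 = marginal likelihood of M1 / marginal likelihood of M2
= 0.79/0.69
= 1.1449

1.1449


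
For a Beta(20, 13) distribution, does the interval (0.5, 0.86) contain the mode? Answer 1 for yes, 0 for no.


Mode of Beta(a,b) = (a-1)/(a+b-2)
= (20-1)/(20+13-2) = 0.6129
Check: 0.5 <= 0.6129 <= 0.86?
Result: 1

1


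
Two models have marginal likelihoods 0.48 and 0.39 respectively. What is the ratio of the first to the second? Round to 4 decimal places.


Evidence ratio = 0.48 / 0.39
= 1.2308

1.2308


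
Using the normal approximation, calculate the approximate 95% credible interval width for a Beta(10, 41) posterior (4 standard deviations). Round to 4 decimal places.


Var(Beta) = 10*41/(51^2 * 52) = 0.003
SD = 0.0551
Width ~ 4*SD = 0.2202

0.2202


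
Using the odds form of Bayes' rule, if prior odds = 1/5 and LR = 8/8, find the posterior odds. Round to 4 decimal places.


Bayes' rule in odds form: posterior odds = prior odds * LR
= (1 * 8) / (5 * 8)
= 8/40 = 0.2

0.2


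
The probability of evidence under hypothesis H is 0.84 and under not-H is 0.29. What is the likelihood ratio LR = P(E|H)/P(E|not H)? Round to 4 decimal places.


LR = 0.84 / 0.29
= 2.8966

2.8966


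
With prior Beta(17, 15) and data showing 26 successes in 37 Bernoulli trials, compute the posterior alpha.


Conjugate update: alpha_posterior = alpha_prior + k
= 17 + 26 = 43

43


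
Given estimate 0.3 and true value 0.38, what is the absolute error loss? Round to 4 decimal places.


Absolute error = |estimate - true|
= |-0.08| = 0.08

0.08


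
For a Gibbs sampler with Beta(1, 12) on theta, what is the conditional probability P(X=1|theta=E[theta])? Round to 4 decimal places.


E[theta] = 1/(1+12) = 0.0769
P(X=1|theta) = theta = 0.0769

0.0769
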